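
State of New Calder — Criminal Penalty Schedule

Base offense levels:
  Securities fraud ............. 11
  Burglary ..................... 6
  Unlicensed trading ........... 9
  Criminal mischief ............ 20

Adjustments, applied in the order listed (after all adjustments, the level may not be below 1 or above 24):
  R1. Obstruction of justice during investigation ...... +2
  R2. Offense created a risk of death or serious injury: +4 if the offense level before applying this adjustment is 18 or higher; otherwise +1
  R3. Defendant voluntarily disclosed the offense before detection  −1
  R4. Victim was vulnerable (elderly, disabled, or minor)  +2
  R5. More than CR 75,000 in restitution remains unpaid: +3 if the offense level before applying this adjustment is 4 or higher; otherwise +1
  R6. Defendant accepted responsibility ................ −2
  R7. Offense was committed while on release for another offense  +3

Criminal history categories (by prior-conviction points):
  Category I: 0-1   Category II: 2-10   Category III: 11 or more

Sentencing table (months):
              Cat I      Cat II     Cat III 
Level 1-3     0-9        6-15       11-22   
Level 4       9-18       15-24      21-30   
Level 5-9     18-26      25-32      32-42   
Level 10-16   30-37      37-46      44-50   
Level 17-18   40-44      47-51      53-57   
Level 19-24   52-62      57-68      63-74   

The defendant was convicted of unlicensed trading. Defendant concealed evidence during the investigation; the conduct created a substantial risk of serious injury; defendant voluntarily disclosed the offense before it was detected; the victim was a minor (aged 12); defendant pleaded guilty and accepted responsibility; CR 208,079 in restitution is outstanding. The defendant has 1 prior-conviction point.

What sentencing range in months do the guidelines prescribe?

30-37 months

Base offense level for unlicensed trading: 9.
R1 applies: 9 + 2 = 11.
R2 applies (level before this adjustment is 11 < 18, so +1): 11 + 1 = 12.
R3 applies: 12 − 1 = 11.
R4 applies: 11 + 2 = 13.
R5 applies (level before this adjustment is 13 ≥ 4, so +3): 13 + 3 = 16.
R6 applies: 16 − 2 = 14.
Final offense level: 14.
Criminal history: 1 prior point → Category I (0-1).
Level 14 falls in the 10-16 band.
Grid: Level 10-16 × Category I = 30-37 months.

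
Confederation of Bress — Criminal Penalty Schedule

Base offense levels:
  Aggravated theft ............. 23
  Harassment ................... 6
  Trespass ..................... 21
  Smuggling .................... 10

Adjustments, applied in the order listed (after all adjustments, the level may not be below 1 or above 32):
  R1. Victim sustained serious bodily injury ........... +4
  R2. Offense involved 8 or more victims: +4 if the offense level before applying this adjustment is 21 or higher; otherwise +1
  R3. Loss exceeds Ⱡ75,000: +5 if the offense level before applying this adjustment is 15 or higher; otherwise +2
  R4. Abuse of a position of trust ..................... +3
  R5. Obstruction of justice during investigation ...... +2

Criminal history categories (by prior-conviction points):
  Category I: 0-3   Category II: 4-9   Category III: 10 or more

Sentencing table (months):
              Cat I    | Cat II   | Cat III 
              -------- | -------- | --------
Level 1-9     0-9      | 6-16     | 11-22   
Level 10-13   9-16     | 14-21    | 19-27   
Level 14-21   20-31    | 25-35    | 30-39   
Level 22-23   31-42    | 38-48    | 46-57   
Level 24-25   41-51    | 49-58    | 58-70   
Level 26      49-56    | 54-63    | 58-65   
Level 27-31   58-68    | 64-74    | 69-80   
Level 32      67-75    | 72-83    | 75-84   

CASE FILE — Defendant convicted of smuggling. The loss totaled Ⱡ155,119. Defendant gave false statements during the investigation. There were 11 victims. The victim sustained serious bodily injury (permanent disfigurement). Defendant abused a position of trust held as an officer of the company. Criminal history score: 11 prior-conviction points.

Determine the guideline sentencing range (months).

58-70 months

Base offense level for smuggling: 10.
R1 applies: 10 + 4 = 14.
R2 applies (level before this adjustment is 14 < 21, so +1): 14 + 1 = 15.
R3 applies (level before this adjustment is 15 ≥ 15, so +5): 15 + 5 = 20.
R4 applies: 20 + 3 = 23.
R5 applies: 23 + 2 = 25.
Final offense level: 25.
Criminal history: 11 prior points → Category III (10+).
Level 25 falls in the 24-25 band.
Grid: Level 24-25 × Category III = 58-70 months.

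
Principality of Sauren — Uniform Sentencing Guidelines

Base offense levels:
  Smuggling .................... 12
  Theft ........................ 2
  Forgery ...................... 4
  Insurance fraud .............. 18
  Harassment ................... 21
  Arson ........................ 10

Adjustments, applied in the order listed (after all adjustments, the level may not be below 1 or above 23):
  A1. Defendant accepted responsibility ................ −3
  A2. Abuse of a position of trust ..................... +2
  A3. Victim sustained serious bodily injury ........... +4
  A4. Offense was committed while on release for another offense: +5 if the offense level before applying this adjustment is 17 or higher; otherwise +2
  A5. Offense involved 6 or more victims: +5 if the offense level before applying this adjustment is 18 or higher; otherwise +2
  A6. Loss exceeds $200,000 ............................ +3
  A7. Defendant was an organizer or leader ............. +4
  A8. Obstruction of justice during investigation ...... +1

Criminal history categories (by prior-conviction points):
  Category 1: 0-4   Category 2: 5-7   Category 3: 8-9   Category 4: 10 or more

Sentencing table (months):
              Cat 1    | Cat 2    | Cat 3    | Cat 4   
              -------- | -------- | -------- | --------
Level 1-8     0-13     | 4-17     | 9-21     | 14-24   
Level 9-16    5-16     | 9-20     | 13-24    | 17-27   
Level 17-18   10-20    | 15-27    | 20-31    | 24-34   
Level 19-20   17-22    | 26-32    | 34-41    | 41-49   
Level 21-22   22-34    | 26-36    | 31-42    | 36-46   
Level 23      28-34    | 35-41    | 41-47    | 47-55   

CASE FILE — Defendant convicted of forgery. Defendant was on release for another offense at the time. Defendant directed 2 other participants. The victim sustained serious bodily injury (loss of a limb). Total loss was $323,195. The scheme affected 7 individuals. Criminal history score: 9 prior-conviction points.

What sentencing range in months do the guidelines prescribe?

Base offense level for forgery: 4.
A2 does not apply.
A3 applies: 4 + 4 = 8.
A4 applies (level before this adjustment is 8 < 17, so +2): 8 + 2 = 10.
A5 applies (level before this adjustment is 10 < 18, so +2): 10 + 2 = 12.
A6 applies: 12 + 3 = 15.
A7 applies: 15 + 4 = 19.
Final offense level: 19.
Criminal history: 9 prior points → Category 3 (8-9).
Level 19 falls in the 19-20 band.
Grid: Level 19-20 × Category 3 = 34-41 months.

34-41 months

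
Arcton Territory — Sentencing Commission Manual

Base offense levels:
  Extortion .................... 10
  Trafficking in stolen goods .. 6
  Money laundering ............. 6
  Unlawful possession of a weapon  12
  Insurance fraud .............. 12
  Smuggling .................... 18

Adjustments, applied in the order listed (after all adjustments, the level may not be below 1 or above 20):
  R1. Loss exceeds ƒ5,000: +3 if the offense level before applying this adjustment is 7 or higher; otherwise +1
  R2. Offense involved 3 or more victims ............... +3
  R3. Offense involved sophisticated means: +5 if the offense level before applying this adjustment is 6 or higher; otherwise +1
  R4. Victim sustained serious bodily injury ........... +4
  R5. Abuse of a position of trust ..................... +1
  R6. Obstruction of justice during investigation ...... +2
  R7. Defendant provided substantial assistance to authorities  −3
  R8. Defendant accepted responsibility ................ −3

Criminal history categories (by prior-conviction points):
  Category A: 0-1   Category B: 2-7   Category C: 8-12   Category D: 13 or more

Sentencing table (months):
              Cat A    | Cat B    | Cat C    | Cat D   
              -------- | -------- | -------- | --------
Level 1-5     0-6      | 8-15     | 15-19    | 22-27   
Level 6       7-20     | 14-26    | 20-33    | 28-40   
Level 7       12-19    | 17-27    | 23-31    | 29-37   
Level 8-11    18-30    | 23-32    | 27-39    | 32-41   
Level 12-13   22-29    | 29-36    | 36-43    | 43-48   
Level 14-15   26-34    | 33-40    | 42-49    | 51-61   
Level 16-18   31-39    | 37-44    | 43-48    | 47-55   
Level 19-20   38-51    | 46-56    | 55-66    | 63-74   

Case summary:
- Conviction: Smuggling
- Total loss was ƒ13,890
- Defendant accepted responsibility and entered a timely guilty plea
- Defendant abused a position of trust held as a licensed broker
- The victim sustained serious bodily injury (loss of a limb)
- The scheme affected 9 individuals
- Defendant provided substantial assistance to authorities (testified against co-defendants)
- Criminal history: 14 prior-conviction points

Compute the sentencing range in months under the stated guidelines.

Base offense level for smuggling: 18.
R1 applies (level before this adjustment is 18 ≥ 7, so +3): 18 + 3 = 21.
R2 applies: 21 + 3 = 24.
R4 applies: 24 + 4 = 28.
R5 applies: 28 + 1 = 29.
R7 applies: 29 − 3 = 26.
R8 applies: 26 − 3 = 23.
Level 23 exceeds the maximum of 20; capped at 20.
Final offense level: 20.
Criminal history: 14 prior points → Category D (13+).
Level 20 falls in the 19-20 band.
Grid: Level 19-20 × Category D = 63-74 months.

63-74 months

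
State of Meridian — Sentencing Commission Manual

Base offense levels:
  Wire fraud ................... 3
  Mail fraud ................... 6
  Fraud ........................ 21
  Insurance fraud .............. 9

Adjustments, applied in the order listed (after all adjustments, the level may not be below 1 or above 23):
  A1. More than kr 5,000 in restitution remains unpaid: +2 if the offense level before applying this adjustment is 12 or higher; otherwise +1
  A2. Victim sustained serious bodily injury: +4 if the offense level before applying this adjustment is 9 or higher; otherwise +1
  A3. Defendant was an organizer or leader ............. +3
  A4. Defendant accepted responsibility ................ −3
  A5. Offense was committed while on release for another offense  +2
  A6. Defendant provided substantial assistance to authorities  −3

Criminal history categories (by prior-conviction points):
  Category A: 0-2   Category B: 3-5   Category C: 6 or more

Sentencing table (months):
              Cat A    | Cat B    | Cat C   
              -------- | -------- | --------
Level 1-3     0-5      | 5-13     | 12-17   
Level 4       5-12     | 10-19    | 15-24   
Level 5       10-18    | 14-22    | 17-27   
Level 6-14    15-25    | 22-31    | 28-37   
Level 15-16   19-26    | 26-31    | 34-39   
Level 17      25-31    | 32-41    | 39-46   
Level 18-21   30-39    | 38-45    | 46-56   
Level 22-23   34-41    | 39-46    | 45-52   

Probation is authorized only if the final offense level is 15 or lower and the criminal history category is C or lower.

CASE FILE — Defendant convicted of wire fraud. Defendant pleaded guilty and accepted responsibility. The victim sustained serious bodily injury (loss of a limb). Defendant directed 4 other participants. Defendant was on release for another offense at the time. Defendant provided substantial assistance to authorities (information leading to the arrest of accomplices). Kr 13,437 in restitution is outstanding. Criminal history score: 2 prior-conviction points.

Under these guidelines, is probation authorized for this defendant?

Yes

Base offense level for wire fraud: 3.
A1 applies (level before this adjustment is 3 < 12, so +1): 3 + 1 = 4.
A2 applies (level before this adjustment is 4 < 9, so +1): 4 + 1 = 5.
A3 applies: 5 + 3 = 8.
A4 applies: 8 − 3 = 5.
A5 applies: 5 + 2 = 7.
A6 applies: 7 − 3 = 4.
Final offense level: 4.
Criminal history: 2 prior points → Category A (0-2).
Level 4 falls in the 4 band.
Grid: Level 4 × Category A = 5-12 months.
Probation check: level 4 ≤ 15 and category A ≤ C → eligible.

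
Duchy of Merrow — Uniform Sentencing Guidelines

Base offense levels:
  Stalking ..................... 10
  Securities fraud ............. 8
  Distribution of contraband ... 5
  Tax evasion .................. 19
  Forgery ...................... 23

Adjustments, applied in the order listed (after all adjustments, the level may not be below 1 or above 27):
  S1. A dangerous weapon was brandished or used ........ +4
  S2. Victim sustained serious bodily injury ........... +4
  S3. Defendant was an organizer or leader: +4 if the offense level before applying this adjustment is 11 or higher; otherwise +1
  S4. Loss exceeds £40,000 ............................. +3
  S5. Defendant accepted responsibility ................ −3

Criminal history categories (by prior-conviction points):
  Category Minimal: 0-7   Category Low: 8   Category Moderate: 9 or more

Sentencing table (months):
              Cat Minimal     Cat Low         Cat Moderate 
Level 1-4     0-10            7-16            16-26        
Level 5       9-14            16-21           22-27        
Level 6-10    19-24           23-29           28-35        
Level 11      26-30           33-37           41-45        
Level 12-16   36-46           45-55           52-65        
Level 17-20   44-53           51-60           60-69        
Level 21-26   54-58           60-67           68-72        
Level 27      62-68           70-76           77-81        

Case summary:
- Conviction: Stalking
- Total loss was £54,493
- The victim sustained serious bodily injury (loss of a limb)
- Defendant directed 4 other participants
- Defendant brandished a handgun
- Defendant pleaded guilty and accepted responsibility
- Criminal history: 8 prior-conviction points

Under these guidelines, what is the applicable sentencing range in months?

Base offense level for stalking: 10.
S1 applies: 10 + 4 = 14.
S2 applies: 14 + 4 = 18.
S3 applies (level before this adjustment is 18 ≥ 11, so +4): 18 + 4 = 22.
S4 applies: 22 + 3 = 25.
S5 applies: 25 − 3 = 22.
Final offense level: 22.
Criminal history: 8 prior points → Category Low (8).
Level 22 falls in the 21-26 band.
Grid: Level 21-26 × Category Low = 60-67 months.

60-67 months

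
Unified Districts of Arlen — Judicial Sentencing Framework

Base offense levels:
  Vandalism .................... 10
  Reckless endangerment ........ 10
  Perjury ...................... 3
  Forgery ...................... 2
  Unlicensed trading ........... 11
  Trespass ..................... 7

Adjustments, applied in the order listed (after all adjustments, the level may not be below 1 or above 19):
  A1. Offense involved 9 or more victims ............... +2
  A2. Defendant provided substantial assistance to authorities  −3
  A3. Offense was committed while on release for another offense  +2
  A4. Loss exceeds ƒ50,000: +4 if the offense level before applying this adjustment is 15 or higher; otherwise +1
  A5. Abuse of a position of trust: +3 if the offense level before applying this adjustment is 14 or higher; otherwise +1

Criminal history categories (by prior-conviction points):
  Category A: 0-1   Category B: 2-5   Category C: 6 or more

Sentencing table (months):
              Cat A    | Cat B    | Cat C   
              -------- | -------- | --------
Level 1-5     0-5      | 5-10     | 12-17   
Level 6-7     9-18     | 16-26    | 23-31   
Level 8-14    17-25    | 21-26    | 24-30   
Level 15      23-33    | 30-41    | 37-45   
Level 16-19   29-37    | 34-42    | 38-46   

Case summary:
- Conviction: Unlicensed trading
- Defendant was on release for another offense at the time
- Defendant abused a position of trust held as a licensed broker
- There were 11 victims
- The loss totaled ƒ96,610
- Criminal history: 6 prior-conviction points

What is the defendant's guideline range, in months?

Base offense level for unlicensed trading: 11.
A1 applies: 11 + 2 = 13.
A3 applies: 13 + 2 = 15.
A4 applies (level before this adjustment is 15 ≥ 15, so +4): 15 + 4 = 19.
A5 applies (level before this adjustment is 19 ≥ 14, so +3): 19 + 3 = 22.
Level 22 exceeds the maximum of 19; capped at 19.
Final offense level: 19.
Criminal history: 6 prior points → Category C (6+).
Level 19 falls in the 16-19 band.
Grid: Level 16-19 × Category C = 38-46 months.

38-46 months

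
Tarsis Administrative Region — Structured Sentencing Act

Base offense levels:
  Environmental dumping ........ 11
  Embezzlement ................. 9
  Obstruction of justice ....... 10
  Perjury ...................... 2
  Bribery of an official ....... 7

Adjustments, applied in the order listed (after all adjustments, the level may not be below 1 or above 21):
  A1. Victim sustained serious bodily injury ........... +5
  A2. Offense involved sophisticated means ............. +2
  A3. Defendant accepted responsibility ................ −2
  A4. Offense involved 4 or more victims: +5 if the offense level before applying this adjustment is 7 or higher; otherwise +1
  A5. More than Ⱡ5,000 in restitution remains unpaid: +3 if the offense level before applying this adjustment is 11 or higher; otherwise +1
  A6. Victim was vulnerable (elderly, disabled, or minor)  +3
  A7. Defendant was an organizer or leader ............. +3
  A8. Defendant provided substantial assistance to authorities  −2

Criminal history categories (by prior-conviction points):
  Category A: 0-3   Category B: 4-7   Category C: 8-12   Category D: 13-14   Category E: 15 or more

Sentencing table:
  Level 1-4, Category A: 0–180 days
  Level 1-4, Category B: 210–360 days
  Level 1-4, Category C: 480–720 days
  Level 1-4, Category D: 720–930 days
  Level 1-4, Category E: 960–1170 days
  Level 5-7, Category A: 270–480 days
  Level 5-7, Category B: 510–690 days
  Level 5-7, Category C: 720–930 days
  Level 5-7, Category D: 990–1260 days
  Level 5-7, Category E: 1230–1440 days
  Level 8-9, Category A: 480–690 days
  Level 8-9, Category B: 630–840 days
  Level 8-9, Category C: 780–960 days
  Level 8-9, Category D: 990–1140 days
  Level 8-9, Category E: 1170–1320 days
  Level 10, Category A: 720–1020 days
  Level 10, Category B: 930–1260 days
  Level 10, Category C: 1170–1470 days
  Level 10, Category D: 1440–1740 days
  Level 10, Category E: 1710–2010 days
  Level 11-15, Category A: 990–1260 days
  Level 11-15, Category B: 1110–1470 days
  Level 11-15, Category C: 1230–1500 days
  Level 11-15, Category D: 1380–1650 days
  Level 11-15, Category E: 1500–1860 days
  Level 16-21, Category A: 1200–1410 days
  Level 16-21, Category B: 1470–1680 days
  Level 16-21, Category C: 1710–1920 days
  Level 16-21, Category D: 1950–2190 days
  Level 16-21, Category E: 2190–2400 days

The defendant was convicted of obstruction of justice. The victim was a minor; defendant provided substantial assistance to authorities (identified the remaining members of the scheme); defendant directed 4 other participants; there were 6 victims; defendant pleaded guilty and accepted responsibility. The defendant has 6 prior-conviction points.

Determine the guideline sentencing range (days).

Base offense level for obstruction of justice: 10.
A3 applies: 10 − 2 = 8.
A4 applies (level before this adjustment is 8 ≥ 7, so +5): 8 + 5 = 13.
A6 applies: 13 + 3 = 16.
A7 applies: 16 + 3 = 19.
A8 applies: 19 − 2 = 17.
Final offense level: 17.
Criminal history: 6 prior points → Category B (4-7).
Level 17 falls in the 16-21 band.
Grid: Level 16-21 × Category B = 1470-1680 days.

1470-1680 days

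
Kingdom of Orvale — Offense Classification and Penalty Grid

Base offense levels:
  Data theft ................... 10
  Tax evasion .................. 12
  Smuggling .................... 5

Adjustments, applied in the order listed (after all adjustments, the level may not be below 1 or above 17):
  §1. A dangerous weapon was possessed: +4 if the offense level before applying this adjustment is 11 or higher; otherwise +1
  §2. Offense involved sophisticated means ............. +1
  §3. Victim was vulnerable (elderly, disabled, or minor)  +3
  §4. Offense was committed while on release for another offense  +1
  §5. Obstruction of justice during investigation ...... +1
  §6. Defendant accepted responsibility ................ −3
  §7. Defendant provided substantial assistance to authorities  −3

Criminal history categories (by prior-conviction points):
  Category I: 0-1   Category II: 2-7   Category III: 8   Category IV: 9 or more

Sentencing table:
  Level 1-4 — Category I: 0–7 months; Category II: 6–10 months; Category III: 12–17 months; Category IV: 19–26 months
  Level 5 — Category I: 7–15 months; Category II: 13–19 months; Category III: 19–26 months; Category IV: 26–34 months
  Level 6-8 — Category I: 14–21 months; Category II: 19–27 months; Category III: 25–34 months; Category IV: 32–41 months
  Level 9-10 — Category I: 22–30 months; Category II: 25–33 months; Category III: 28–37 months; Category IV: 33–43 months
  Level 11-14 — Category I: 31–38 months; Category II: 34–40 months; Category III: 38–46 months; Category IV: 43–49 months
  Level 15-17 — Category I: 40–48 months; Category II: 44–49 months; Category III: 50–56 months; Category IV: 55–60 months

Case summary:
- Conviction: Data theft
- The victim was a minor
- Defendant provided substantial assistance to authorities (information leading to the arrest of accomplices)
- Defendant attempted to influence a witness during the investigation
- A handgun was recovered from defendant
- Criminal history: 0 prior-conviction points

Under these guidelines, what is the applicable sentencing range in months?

Base offense level for data theft: 10.
§1 applies (level before this adjustment is 10 < 11, so +1): 10 + 1 = 11.
§2 does not apply.
§3 applies: 11 + 3 = 14.
§5 applies: 14 + 1 = 15.
§7 applies: 15 − 3 = 12.
Final offense level: 12.
Criminal history: 0 prior points → Category I (0-1).
Level 12 falls in the 11-14 band.
Grid: Level 11-14 × Category I = 31-38 months.

31-38 months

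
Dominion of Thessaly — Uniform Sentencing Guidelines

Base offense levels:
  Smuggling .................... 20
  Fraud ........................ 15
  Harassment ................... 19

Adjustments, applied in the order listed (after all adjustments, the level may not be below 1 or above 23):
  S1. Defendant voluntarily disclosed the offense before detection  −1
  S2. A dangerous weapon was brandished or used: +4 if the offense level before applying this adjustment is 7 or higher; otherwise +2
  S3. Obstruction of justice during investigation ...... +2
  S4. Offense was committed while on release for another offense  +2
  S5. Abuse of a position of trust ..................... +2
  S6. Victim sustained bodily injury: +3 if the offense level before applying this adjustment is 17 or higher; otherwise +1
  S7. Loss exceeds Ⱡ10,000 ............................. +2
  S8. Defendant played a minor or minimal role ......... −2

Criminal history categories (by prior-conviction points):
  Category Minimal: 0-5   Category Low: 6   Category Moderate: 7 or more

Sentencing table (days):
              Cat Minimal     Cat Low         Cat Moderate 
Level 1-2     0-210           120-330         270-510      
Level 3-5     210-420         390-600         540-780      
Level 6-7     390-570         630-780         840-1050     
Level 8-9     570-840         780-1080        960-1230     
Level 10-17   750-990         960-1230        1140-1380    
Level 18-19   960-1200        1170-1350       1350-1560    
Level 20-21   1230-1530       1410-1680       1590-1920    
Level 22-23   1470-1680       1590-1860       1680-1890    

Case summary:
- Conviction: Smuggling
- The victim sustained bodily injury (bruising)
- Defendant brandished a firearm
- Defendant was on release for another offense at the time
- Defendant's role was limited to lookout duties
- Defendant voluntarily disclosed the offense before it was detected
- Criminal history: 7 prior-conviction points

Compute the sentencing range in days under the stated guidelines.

1680-1890 days

Base offense level for smuggling: 20.
S1 applies: 20 − 1 = 19.
S2 applies (level before this adjustment is 19 ≥ 7, so +4): 19 + 4 = 23.
S4 applies: 23 + 2 = 25.
S5 does not apply.
S6 applies (level before this adjustment is 25 ≥ 17, so +3): 25 + 3 = 28.
S8 applies: 28 − 2 = 26.
Level 26 exceeds the maximum of 23; capped at 23.
Final offense level: 23.
Criminal history: 7 prior points → Category Moderate (7+).
Level 23 falls in the 22-23 band.
Grid: Level 22-23 × Category Moderate = 1680-1890 days.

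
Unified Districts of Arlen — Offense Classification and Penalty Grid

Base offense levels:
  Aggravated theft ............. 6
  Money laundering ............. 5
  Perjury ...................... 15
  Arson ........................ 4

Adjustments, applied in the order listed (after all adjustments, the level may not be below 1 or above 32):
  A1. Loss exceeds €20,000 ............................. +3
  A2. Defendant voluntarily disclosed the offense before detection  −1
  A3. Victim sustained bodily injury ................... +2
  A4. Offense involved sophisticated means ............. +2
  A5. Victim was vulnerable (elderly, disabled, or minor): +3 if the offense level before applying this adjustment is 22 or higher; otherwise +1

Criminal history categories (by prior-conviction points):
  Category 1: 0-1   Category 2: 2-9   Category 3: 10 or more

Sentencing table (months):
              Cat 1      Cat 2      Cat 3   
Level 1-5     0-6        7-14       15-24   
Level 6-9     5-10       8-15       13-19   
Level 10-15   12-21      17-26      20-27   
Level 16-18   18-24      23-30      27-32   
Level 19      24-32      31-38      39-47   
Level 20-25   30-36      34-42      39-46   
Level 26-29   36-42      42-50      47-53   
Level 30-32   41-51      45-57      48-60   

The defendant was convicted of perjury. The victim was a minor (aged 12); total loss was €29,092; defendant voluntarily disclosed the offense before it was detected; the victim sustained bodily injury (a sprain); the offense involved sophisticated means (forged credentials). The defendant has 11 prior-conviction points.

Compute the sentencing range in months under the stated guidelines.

39-46 months

Base offense level for perjury: 15.
A1 applies: 15 + 3 = 18.
A2 applies: 18 − 1 = 17.
A3 applies: 17 + 2 = 19.
A4 applies: 19 + 2 = 21.
A5 applies (level before this adjustment is 21 < 22, so +1): 21 + 1 = 22.
Final offense level: 22.
Criminal history: 11 prior points → Category 3 (10+).
Level 22 falls in the 20-25 band.
Grid: Level 20-25 × Category 3 = 39-46 months.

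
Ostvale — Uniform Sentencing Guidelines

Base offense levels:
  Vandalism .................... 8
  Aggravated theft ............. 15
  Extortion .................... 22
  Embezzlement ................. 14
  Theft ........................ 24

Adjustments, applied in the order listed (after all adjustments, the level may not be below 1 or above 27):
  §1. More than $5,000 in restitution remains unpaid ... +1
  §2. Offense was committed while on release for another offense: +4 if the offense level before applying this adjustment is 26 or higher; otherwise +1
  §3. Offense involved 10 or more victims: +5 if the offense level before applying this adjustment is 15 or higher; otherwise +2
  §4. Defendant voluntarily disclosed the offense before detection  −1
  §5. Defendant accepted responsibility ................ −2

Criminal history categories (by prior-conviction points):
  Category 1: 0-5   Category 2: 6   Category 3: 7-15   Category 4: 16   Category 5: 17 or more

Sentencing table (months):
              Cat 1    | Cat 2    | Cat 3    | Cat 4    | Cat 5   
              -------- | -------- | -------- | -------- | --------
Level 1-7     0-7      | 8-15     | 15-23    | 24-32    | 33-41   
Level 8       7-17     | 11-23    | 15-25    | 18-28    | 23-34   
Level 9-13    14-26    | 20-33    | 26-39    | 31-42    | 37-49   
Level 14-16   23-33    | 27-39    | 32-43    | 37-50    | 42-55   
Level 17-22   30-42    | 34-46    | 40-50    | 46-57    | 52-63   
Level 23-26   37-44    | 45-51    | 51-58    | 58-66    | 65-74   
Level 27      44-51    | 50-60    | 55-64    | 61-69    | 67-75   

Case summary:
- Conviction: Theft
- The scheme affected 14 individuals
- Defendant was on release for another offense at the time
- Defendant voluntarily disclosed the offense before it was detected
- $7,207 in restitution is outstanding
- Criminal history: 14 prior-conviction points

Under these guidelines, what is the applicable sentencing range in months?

Base offense level for theft: 24.
§1 applies: 24 + 1 = 25.
§2 applies (level before this adjustment is 25 < 26, so +1): 25 + 1 = 26.
§3 applies (level before this adjustment is 26 ≥ 15, so +5): 26 + 5 = 31.
§4 applies: 31 − 1 = 30.
§5 does not apply.
Level 30 exceeds the maximum of 27; capped at 27.
Final offense level: 27.
Criminal history: 14 prior points → Category 3 (7-15).
Level 27 falls in the 27 band.
Grid: Level 27 × Category 3 = 55-64 months.

55-64 months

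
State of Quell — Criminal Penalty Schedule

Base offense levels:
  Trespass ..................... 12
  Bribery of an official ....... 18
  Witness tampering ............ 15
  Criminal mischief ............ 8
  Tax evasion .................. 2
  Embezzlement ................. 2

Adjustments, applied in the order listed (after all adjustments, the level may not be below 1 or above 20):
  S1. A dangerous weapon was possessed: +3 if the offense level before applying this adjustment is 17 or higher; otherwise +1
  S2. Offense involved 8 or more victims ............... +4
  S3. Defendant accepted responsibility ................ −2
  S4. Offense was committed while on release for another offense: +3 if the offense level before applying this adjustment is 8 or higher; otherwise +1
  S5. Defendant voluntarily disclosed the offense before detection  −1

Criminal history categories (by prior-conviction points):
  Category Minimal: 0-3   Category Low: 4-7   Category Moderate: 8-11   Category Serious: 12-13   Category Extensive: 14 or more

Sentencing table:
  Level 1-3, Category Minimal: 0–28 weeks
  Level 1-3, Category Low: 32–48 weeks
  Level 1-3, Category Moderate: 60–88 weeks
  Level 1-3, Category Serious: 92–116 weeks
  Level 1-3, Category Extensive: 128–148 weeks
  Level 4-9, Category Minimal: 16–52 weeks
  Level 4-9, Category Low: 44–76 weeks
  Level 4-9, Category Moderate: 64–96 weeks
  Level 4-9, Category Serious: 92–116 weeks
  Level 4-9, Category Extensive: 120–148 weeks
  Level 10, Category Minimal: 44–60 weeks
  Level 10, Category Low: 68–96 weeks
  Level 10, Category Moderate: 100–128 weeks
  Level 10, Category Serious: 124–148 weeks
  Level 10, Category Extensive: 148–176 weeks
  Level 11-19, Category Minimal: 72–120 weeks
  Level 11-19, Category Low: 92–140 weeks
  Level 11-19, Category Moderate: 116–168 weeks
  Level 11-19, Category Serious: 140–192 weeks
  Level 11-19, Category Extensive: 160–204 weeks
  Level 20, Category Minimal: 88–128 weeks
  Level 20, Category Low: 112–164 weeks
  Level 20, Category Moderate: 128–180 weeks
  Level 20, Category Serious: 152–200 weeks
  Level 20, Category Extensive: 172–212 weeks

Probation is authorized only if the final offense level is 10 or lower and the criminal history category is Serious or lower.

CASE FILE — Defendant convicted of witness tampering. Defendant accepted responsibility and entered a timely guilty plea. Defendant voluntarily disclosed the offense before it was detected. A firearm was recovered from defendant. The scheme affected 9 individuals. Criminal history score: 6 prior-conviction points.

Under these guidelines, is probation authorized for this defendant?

No

Base offense level for witness tampering: 15.
S1 applies (level before this adjustment is 15 < 17, so +1): 15 + 1 = 16.
S2 applies: 16 + 4 = 20.
S3 applies: 20 − 2 = 18.
S5 applies: 18 − 1 = 17.
Final offense level: 17.
Criminal history: 6 prior points → Category Low (4-7).
Level 17 falls in the 11-19 band.
Grid: Level 11-19 × Category Low = 92-140 weeks.
Probation check: level 17 > 10 and category Low ≤ Serious → not eligible.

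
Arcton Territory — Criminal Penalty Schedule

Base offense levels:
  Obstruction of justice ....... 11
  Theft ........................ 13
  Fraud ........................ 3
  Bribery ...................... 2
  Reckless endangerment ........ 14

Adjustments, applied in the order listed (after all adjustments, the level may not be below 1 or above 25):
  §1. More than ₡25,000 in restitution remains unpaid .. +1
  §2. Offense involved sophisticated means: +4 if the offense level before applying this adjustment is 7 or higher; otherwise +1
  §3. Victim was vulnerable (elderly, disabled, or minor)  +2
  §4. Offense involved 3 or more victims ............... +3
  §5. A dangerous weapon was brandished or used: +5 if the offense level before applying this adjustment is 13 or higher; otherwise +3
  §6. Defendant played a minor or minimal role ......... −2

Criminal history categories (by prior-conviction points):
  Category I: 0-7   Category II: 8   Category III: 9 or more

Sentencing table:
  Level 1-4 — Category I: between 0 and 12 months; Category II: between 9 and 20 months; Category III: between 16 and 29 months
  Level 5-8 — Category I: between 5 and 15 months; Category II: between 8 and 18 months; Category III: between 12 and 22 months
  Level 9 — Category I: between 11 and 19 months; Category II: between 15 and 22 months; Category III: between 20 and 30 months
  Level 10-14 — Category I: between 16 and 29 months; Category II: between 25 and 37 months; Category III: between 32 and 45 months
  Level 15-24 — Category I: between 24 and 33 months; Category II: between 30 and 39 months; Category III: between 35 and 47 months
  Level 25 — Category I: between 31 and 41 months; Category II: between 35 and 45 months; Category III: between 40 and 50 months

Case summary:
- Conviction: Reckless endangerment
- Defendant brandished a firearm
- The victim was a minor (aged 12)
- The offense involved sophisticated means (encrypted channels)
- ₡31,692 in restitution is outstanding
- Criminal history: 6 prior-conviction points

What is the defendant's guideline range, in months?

31-41 months

Base offense level for reckless endangerment: 14.
§1 applies: 14 + 1 = 15.
§2 applies (level before this adjustment is 15 ≥ 7, so +4): 15 + 4 = 19.
§3 applies: 19 + 2 = 21.
§5 applies (level before this adjustment is 21 ≥ 13, so +5): 21 + 5 = 26.
§6 does not apply.
Level 26 exceeds the maximum of 25; capped at 25.
Final offense level: 25.
Criminal history: 6 prior points → Category I (0-7).
Level 25 falls in the 25 band.
Grid: Level 25 × Category I = 31-41 months.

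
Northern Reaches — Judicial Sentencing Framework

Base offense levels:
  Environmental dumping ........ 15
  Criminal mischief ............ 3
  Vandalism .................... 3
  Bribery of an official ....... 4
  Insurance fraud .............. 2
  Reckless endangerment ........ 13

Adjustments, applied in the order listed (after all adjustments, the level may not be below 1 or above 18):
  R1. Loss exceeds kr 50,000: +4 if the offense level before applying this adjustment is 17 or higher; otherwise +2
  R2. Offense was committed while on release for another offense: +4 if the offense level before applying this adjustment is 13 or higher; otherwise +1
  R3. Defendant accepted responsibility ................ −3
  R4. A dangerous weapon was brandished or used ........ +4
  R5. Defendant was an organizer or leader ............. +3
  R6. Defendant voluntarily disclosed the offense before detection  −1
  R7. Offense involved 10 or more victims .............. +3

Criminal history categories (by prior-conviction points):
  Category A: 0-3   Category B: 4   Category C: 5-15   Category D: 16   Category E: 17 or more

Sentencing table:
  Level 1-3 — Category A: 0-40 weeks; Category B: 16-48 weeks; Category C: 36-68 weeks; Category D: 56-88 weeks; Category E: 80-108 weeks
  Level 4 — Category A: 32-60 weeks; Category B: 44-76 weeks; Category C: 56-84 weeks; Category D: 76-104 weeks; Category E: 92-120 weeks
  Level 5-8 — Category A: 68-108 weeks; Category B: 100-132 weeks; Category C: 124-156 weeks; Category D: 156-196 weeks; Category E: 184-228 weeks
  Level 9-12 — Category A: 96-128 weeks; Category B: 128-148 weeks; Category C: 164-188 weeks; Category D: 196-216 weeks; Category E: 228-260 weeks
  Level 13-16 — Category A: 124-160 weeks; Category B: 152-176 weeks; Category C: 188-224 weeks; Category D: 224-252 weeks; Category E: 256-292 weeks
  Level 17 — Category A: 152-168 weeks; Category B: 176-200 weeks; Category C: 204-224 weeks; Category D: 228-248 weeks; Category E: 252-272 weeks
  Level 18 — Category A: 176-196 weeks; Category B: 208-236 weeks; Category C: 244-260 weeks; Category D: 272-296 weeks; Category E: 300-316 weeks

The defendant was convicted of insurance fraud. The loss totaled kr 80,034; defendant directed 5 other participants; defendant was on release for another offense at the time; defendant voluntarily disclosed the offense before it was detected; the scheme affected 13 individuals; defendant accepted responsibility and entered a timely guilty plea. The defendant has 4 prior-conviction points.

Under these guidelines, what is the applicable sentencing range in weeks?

100-132 weeks

Base offense level for insurance fraud: 2.
R1 applies (level before this adjustment is 2 < 17, so +2): 2 + 2 = 4.
R2 applies (level before this adjustment is 4 < 13, so +1): 4 + 1 = 5.
R3 applies: 5 − 3 = 2.
R5 applies: 2 + 3 = 5.
R6 applies: 5 − 1 = 4.
R7 applies: 4 + 3 = 7.
Final offense level: 7.
Criminal history: 4 prior points → Category B (4).
Level 7 falls in the 5-8 band.
Grid: Level 5-8 × Category B = 100-132 weeks.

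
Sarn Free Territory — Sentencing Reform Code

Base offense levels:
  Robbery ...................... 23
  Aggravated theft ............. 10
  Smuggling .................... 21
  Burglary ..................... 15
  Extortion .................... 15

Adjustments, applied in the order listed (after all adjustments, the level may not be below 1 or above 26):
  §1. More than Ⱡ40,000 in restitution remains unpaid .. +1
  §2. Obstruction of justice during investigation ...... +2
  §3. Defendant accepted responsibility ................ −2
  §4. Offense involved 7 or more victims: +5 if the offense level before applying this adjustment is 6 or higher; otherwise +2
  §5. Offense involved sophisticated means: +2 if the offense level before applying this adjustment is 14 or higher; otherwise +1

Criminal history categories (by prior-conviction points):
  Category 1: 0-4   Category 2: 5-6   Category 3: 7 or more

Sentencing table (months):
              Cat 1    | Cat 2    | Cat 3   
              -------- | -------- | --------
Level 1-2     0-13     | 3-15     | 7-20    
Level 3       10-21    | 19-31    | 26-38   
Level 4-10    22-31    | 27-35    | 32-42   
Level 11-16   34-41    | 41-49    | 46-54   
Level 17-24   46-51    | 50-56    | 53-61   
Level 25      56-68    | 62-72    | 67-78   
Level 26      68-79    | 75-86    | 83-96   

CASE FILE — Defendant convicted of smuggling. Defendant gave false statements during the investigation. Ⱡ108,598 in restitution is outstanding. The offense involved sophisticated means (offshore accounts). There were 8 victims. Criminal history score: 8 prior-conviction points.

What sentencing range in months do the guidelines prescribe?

Base offense level for smuggling: 21.
§1 applies: 21 + 1 = 22.
§2 applies: 22 + 2 = 24.
§4 applies (level before this adjustment is 24 ≥ 6, so +5): 24 + 5 = 29.
§5 applies (level before this adjustment is 29 ≥ 14, so +2): 29 + 2 = 31.
Level 31 exceeds the maximum of 26; capped at 26.
Final offense level: 26.
Criminal history: 8 prior points → Category 3 (7+).
Level 26 falls in the 26 band.
Grid: Level 26 × Category 3 = 83-96 months.

83-96 months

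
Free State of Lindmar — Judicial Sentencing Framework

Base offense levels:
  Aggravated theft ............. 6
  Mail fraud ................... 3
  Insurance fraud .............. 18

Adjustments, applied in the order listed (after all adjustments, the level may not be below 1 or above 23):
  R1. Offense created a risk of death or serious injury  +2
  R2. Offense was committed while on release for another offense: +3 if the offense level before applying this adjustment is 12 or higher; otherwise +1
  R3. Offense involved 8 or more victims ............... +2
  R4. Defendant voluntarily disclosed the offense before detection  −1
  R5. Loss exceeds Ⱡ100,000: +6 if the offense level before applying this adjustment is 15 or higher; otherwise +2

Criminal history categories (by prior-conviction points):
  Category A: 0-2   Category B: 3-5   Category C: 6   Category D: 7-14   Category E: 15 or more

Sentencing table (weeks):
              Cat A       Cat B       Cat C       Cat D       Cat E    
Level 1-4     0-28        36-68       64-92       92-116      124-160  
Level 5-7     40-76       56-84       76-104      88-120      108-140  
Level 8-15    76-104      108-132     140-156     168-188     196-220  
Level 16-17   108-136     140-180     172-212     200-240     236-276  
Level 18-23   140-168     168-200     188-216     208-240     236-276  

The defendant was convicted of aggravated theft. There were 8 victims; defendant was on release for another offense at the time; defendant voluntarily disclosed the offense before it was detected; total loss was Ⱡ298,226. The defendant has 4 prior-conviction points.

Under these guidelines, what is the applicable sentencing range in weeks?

108-132 weeks

Base offense level for aggravated theft: 6.
R2 applies (level before this adjustment is 6 < 12, so +1): 6 + 1 = 7.
R3 applies: 7 + 2 = 9.
R4 applies: 9 − 1 = 8.
R5 applies (level before this adjustment is 8 < 15, so +2): 8 + 2 = 10.
Final offense level: 10.
Criminal history: 4 prior points → Category B (3-5).
Level 10 falls in the 8-15 band.
Grid: Level 8-15 × Category B = 108-132 weeks.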